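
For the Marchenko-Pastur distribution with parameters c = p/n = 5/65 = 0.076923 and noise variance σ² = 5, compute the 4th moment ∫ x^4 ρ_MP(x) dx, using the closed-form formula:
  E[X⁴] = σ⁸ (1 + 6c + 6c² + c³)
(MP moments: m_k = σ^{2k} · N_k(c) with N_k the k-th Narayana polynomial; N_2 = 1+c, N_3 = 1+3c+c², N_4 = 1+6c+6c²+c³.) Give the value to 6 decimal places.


E[X⁴] = σ⁸ (1 + 6c + 6c² + c³) (fourth MP moment). With σ² = 5 (so σ⁸ = 625) and c = 5/65 = 0.076923: E[X⁴] = 625 · (1 + 6·0.076923 + 6·(0.076923)² + (0.076923)³) = 625 · 1.497497.

So E[X^4] = 935.935366.


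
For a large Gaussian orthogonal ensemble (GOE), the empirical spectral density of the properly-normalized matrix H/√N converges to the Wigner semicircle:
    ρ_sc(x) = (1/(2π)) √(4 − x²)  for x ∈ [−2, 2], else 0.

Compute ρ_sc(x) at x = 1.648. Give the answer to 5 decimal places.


ρ_sc(x) = (1/(2π)) √(4 − x²). With x = 1.648:
  4 − x² = 4 − (1.648)² = 4 − 2.715904 = 1.284096.
  √(4 − x²) = 1.133180.
  1/(2π) = 0.159155.
  ρ_sc(1.648) = 0.159155 · 1.133180 = 0.180351.

Rounded to 5 decimal places: ρ_sc(1.648) ≈ 0.18035.


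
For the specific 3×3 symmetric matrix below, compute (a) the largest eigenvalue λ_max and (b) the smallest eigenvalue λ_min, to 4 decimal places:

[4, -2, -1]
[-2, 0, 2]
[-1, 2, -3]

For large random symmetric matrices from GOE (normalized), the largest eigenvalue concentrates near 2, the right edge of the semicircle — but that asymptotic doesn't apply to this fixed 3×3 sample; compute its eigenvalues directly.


Since M is real symmetric, all three eigenvalues are real; they are the roots of det(λI − M) = λ³ − (tr M) λ² + s λ − det M, where s is the sum of the principal 2×2 minors.
tr M = 4 + 0 + (-3) = 1.
s = (4·0 − (-2)²) + (4·(-3) − (-1)²) + (0·(-3) − 2²) = -4 + (-13) + (-4) = -21.
det M (expand along row 1) = 4·(-4) − (-2)·8 + (-1)·(-4) = 4.
Characteristic polynomial: λ³ − λ² − 21λ − 4 = 0.
Substitute λ = y + (tr M)/3 = y + 0.333333 to remove the quadratic term: y³ + p·y + q = 0 with p = s − (tr M)²/3 = -21.333333 and q = −2(tr M)³/27 + (tr M)·s/3 − det M = -11.074074.
Three real roots ⇒ use the trigonometric (Viète) form: r = 2√(−p/3) = 5.333333, φ = arccos(3q/(p·r)) = arccos(0.291992) = 1.274487 rad.
y_k = r·cos(φ/3 − 2πk/3) for k = 0, 1, 2 gives y = 4.859249, -0.525916, -4.333333.
λ_k = y_k + 0.333333 gives λ = 5.1926, -0.1926, -4.0000 (check: the sum is 1.0000 = tr M).

Hence λ_max = 5.1926 and λ_min = -4.0000.


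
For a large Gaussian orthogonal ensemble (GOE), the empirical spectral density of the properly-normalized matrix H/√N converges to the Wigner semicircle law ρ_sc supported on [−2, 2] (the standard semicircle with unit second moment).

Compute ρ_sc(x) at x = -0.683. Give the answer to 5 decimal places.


ρ_sc(x) = (1/(2π)) √(4 − x²). With x = -0.683:
  4 − x² = 4 − (-0.683)² = 4 − 0.466489 = 3.533511.
  √(4 − x²) = 1.879764.
  1/(2π) = 0.159155.
  ρ_sc(-0.683) = 0.159155 · 1.879764 = 0.299174.

Rounded to 5 decimal places: ρ_sc(-0.683) ≈ 0.29917.


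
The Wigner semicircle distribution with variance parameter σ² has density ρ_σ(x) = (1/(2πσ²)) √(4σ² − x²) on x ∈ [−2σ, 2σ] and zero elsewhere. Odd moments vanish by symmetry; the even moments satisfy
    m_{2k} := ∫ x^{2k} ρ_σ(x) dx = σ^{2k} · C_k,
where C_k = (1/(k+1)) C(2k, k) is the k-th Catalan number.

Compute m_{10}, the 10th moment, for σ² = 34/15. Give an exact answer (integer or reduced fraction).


By the scaled semicircle moment identity, m_{2k} = σ^{2k} · C_k with k = 5.
C_5 = (1/(k+1)) · C(2k, k) = (1/6) · C(10, 5) = (1/6) · 252 = 42.
σ^{2k} = (σ²)^k = (34/15)^5 = 45435424/759375.

Therefore m_{10} = σ^{10} · C_5 = (45435424/759375) · 42 = 636095936/253125.


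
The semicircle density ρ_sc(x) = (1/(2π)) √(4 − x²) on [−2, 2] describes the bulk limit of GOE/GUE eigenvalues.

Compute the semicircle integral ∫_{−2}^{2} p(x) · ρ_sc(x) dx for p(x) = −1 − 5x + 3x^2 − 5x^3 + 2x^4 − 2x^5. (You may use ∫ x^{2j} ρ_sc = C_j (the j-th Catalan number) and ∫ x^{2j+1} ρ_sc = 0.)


Write p(x) = Σ a_i x^i, split into monomials and integrate each against ρ_sc separately.
Using ∫ x^{2j} ρ_sc = C_j = (1/(j+1)) C(2j, j) (Catalan numbers) and ∫ x^{2j+1} ρ_sc = 0 (odd monomials vanish by symmetry):
  i = 0 (even): a_0 · C_{0} = -1 · 1 = -1
  i = 1 (odd): ∫ x^1 ρ_sc = 0 (vanishes)
  i = 2 (even): a_2 · C_{1} = 3 · 1 = 3
  i = 3 (odd): ∫ x^3 ρ_sc = 0 (vanishes)
  i = 4 (even): a_4 · C_{2} = 2 · 2 = 4
  i = 5 (odd): ∫ x^5 ρ_sc = 0 (vanishes)

Summing the contributions: ∫_{−2}^{2} p(x) ρ_sc(x) dx = (-1) + 3 + 4 = 6.


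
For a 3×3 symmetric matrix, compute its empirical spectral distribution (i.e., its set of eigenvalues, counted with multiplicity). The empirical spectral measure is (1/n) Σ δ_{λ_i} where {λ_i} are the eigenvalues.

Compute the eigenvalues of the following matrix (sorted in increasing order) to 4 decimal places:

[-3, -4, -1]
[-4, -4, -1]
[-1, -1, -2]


Since M is real symmetric, all three eigenvalues are real; they are the roots of det(λI − M) = λ³ − (tr M) λ² + s λ − det M, where s is the sum of the principal 2×2 minors.
tr M = -3 + (-4) + (-2) = -9.
s = ((-3)·(-4) − (-4)²) + ((-3)·(-2) − (-1)²) + ((-4)·(-2) − (-1)²) = -4 + 5 + 7 = 8.
det M (expand along row 1) = (-3)·7 − (-4)·7 + (-1)·0 = 7.
Characteristic polynomial: λ³ + 9λ² + 8λ − 7 = 0.
Substitute λ = y + (tr M)/3 = y − 3.000000 to remove the quadratic term: y³ + p·y + q = 0 with p = s − (tr M)²/3 = -19.000000 and q = −2(tr M)³/27 + (tr M)·s/3 − det M = 23.000000.
Three real roots ⇒ use the trigonometric (Viète) form: r = 2√(−p/3) = 5.033223, φ = arccos(3q/(p·r)) = arccos(-0.721522) = 2.376794 rad.
y_k = r·cos(φ/3 − 2πk/3) for k = 0, 1, 2 gives y = 3.534505, 1.336046, -4.870550.
λ_k = y_k − 3.000000 gives λ = 0.5345, -1.6640, -7.8706 (check: the sum is -9.0000 = tr M).

Eigenvalues sorted in increasing order: [-7.8706, -1.6640, 0.5345].


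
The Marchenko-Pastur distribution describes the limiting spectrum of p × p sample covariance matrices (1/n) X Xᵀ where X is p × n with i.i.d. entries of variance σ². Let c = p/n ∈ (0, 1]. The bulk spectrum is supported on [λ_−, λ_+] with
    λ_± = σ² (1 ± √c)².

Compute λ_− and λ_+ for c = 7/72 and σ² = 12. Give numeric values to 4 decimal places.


c = 7/72 = 0.097222; √c = 0.311805.
λ_− = σ² (1 − √c)² = 12 · (1 − 0.311805)² = 12 · (0.688195)² = 5.683352.
λ_+ = σ² (1 + √c)² = 12 · (1 + 0.311805)² = 12 · (1.311805)² = 20.649981.

Rounded to 4 decimal places: λ_− ≈ 5.6834, λ_+ ≈ 20.6500.


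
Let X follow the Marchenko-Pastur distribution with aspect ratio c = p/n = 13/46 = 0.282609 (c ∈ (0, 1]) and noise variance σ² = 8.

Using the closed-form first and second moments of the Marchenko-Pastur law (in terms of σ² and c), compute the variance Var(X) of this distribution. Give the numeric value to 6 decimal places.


Recall the MP moments m_1 = E[X] = σ² and m_2 = E[X²] = σ⁴ (1 + c).
m_1 = E[X] = σ² = 8, so m_1² = 64.
m_2 = E[X²] = σ⁴ (1 + c) = 64 · (1 + 0.282609) = 64 · 1.282609 = 82.086957.
(Note m_2 − m_1² simplifies to c · σ⁴ = 0.282609 · 64.)

Var(X) = m_2 − m_1² = 82.086957 − 64 = 18.086957.


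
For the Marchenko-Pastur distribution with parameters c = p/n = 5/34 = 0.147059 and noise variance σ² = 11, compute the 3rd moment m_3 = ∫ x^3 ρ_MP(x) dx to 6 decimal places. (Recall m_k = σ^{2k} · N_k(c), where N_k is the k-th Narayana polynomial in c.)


E[X³] = σ⁶ (1 + 3c + c²) (third MP moment). With σ² = 11 (so σ⁶ = 1331) and c = 5/34 = 0.147059: E[X³] = 1331 · (1 + 3·0.147059 + (0.147059)²) = 1331 · 1.462803.

So E[X^3] = 1946.990484.


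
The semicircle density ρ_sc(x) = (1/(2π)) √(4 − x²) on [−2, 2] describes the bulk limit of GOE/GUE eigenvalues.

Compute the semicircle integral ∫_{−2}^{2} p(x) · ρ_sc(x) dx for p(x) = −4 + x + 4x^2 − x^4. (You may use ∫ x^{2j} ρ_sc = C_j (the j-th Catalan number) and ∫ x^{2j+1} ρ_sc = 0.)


Write p(x) = Σ a_i x^i, split into monomials and integrate each against ρ_sc separately.
Using ∫ x^{2j} ρ_sc = C_j = (1/(j+1)) C(2j, j) (Catalan numbers) and ∫ x^{2j+1} ρ_sc = 0 (odd monomials vanish by symmetry):
  i = 0 (even): a_0 · C_{0} = -4 · 1 = -4
  i = 1 (odd): ∫ x^1 ρ_sc = 0 (vanishes)
  i = 2 (even): a_2 · C_{1} = 4 · 1 = 4
  i = 4 (even): a_4 · C_{2} = -1 · 2 = -2

Summing the contributions: ∫_{−2}^{2} p(x) ρ_sc(x) dx = (-4) + 4 + (-2) = -2.


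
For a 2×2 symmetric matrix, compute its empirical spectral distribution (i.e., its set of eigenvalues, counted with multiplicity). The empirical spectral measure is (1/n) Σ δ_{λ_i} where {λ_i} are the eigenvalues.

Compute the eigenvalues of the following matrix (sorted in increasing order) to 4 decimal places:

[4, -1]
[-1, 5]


Since M is real symmetric, both eigenvalues are real; they are the roots of det(λI − M) = λ² − (tr M) λ + det M.
tr M = 4 + 5 = 9.
det M = 4·5 − (-1)² = 20 − 1 = 19.
Characteristic polynomial: λ² − 9λ + 19 = 0.
Discriminant Δ = (tr M)² − 4·det M = 81 − 76 = 5; √Δ = 2.236068.
λ = (tr M ± √Δ)/2 = (9 ± 2.236068)/2, giving (tr M − √Δ)/2 = 3.3820 and (tr M + √Δ)/2 = 5.6180.

Eigenvalues sorted in increasing order: [3.3820, 5.6180].


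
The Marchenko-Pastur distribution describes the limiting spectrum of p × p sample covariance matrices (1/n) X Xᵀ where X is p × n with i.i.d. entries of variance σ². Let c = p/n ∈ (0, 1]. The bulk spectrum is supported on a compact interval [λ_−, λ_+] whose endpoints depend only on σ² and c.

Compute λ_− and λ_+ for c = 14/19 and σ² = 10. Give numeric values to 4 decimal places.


c = 14/19 = 0.736842; √c = 0.858395.
λ_− = σ² (1 − √c)² = 10 · (1 − 0.858395)² = 10 · (0.141605)² = 0.200520.
λ_+ = σ² (1 + √c)² = 10 · (1 + 0.858395)² = 10 · (1.858395)² = 34.536323.

Rounded to 4 decimal places: λ_− ≈ 0.2005, λ_+ ≈ 34.5363.


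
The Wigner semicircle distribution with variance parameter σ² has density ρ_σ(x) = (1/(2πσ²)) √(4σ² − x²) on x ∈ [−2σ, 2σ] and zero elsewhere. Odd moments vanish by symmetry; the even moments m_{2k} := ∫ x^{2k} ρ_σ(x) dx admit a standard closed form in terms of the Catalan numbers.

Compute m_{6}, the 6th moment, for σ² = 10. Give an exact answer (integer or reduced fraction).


By the scaled semicircle moment identity, m_{2k} = σ^{2k} · C_k with k = 3.
C_3 = (1/(k+1)) · C(2k, k) = (1/4) · C(6, 3) = (1/4) · 20 = 5.
σ^{2k} = (σ²)^k = (10)^3 = 1000.

Therefore m_{6} = σ^{6} · C_3 = 1000 · 5 = 5000.


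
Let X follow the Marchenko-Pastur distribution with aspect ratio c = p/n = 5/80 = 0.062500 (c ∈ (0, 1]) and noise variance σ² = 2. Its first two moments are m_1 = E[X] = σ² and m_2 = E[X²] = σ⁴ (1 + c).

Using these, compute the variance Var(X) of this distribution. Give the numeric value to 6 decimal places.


m_1 = E[X] = σ² = 2, so m_1² = 4.
m_2 = E[X²] = σ⁴ (1 + c) = 4 · (1 + 0.062500) = 4 · 1.062500 = 4.250000.
(Note m_2 − m_1² simplifies to c · σ⁴ = 0.062500 · 4.)

Var(X) = m_2 − m_1² = 4.250000 − 4 = 0.250000.


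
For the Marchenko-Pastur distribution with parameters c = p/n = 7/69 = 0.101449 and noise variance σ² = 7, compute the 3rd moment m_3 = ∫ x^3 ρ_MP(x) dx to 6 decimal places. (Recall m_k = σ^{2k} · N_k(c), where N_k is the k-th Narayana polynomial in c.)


E[X³] = σ⁶ (1 + 3c + c²) (third MP moment). With σ² = 7 (so σ⁶ = 343) and c = 7/69 = 0.101449: E[X³] = 343 · (1 + 3·0.101449 + (0.101449)²) = 343 · 1.314640.

So E[X^3] = 450.921445.


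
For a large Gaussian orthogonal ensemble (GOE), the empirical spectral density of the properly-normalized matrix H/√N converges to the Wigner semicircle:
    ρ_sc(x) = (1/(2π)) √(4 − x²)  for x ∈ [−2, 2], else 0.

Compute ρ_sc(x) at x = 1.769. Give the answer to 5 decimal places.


ρ_sc(x) = (1/(2π)) √(4 − x²). With x = 1.769:
  4 − x² = 4 − (1.769)² = 4 − 3.129361 = 0.870639.
  √(4 − x²) = 0.933080.
  1/(2π) = 0.159155.
  ρ_sc(1.769) = 0.159155 · 0.933080 = 0.148504.

Rounded to 5 decimal places: ρ_sc(1.769) ≈ 0.14850.


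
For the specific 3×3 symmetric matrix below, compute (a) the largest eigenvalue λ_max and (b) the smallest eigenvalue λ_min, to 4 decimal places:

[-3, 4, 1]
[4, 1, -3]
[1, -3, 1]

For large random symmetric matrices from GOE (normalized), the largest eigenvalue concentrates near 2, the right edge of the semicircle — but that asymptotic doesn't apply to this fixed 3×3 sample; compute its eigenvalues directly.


Since M is real symmetric, all three eigenvalues are real; they are the roots of det(λI − M) = λ³ − (tr M) λ² + s λ − det M, where s is the sum of the principal 2×2 minors.
tr M = -3 + 1 + 1 = -1.
s = ((-3)·1 − 4²) + ((-3)·1 − 1²) + (1·1 − (-3)²) = -19 + (-4) + (-8) = -31.
det M (expand along row 1) = (-3)·(-8) − 4·7 + 1·(-13) = -17.
Characteristic polynomial: λ³ + λ² − 31λ + 17 = 0.
Substitute λ = y + (tr M)/3 = y − 0.333333 to remove the quadratic term: y³ + p·y + q = 0 with p = s − (tr M)²/3 = -31.333333 and q = −2(tr M)³/27 + (tr M)·s/3 − det M = 27.407407.
Three real roots ⇒ use the trigonometric (Viète) form: r = 2√(−p/3) = 6.463573, φ = arccos(3q/(p·r)) = arccos(-0.405985) = 1.988853 rad.
y_k = r·cos(φ/3 − 2πk/3) for k = 0, 1, 2 gives y = 5.094456, 0.897800, -5.992256.
λ_k = y_k − 0.333333 gives λ = 4.7611, 0.5645, -6.3256 (check: the sum is -1.0000 = tr M).

Hence λ_max = 4.7611 and λ_min = -6.3256.


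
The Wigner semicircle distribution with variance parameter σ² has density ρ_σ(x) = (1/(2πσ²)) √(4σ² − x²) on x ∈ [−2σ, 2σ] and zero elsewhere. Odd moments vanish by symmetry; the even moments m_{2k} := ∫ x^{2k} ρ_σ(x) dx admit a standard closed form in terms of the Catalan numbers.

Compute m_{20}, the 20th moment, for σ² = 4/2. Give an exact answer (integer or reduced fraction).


By the scaled semicircle moment identity, m_{2k} = σ^{2k} · C_k with k = 10.
C_10 = (1/(k+1)) · C(2k, k) = (1/11) · C(20, 10) = (1/11) · 184756 = 16796.
σ^{2k} = (σ²)^k = (4/2)^10 = 1024.

Therefore m_{20} = σ^{20} · C_10 = 1024 · 16796 = 17199104.


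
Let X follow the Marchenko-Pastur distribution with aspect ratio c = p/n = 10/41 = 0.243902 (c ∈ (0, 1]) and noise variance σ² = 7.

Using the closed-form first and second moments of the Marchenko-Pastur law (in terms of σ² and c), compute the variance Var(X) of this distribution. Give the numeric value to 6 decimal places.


Recall the MP moments m_1 = E[X] = σ² and m_2 = E[X²] = σ⁴ (1 + c).
m_1 = E[X] = σ² = 7, so m_1² = 49.
m_2 = E[X²] = σ⁴ (1 + c) = 49 · (1 + 0.243902) = 49 · 1.243902 = 60.951220.
(Note m_2 − m_1² simplifies to c · σ⁴ = 0.243902 · 49.)

Var(X) = m_2 − m_1² = 60.951220 − 49 = 11.951220.


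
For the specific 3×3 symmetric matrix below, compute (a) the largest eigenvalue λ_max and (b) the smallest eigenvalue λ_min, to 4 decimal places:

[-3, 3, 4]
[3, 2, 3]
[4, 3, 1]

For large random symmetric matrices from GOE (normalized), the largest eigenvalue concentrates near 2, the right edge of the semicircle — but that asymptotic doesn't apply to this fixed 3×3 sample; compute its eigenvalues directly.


Since M is real symmetric, all three eigenvalues are real; they are the roots of det(λI − M) = λ³ − (tr M) λ² + s λ − det M, where s is the sum of the principal 2×2 minors.
tr M = -3 + 2 + 1 = 0.
s = ((-3)·2 − 3²) + ((-3)·1 − 4²) + (2·1 − 3²) = -15 + (-19) + (-7) = -41.
det M (expand along row 1) = (-3)·(-7) − 3·(-9) + 4·1 = 52.
Characteristic polynomial: λ³ − 41λ − 52 = 0.
Substitute λ = y + (tr M)/3 = y + 0.000000 to remove the quadratic term: y³ + p·y + q = 0 with p = s − (tr M)²/3 = -41.000000 and q = −2(tr M)³/27 + (tr M)·s/3 − det M = -52.000000.
Three real roots ⇒ use the trigonometric (Viète) form: r = 2√(−p/3) = 7.393691, φ = arccos(3q/(p·r)) = arccos(0.514611) = 1.030242 rad.
y_k = r·cos(φ/3 − 2πk/3) for k = 0, 1, 2 gives y = 6.961978, -1.325034, -5.636945.
λ_k = y_k + 0.000000 gives λ = 6.9620, -1.3250, -5.6369 (check: the sum is 0.0000 = tr M).

Hence λ_max = 6.9620 and λ_min = -5.6369.


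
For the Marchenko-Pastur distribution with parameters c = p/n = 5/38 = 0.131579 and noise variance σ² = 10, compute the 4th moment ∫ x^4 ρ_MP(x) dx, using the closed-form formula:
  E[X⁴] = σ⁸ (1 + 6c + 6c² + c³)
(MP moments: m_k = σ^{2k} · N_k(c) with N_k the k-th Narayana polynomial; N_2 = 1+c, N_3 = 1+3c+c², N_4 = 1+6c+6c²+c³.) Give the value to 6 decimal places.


E[X⁴] = σ⁸ (1 + 6c + 6c² + c³) (fourth MP moment). With σ² = 10 (so σ⁸ = 10000) and c = 5/38 = 0.131579: E[X⁴] = 10000 · (1 + 6·0.131579 + 6·(0.131579)² + (0.131579)³) = 10000 · 1.895630.

So E[X^4] = 18956.298294.


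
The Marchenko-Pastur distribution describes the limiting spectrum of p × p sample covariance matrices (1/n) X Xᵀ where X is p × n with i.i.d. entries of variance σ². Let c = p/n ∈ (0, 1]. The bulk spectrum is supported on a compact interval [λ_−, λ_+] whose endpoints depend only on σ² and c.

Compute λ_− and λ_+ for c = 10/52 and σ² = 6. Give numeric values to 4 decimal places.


c = 10/52 = 0.192308; √c = 0.438529.
λ_− = σ² (1 − √c)² = 6 · (1 − 0.438529)² = 6 · (0.561471)² = 1.891498.
λ_+ = σ² (1 + √c)² = 6 · (1 + 0.438529)² = 6 · (1.438529)² = 12.416194.

Rounded to 4 decimal places: λ_− ≈ 1.8915, λ_+ ≈ 12.4162.


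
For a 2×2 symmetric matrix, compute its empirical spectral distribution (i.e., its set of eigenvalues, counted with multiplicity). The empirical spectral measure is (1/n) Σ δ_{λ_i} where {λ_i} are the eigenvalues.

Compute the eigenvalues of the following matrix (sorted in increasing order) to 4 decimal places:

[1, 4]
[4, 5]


Since M is real symmetric, both eigenvalues are real; they are the roots of det(λI − M) = λ² − (tr M) λ + det M.
tr M = 1 + 5 = 6.
det M = 1·5 − 4² = 5 − 16 = -11.
Characteristic polynomial: λ² − 6λ − 11 = 0.
Discriminant Δ = (tr M)² − 4·det M = 36 − (-44) = 80; √Δ = 8.944272.
λ = (tr M ± √Δ)/2 = (6 ± 8.944272)/2, giving (tr M − √Δ)/2 = -1.4721 and (tr M + √Δ)/2 = 7.4721.

Eigenvalues sorted in increasing order: [-1.4721, 7.4721].


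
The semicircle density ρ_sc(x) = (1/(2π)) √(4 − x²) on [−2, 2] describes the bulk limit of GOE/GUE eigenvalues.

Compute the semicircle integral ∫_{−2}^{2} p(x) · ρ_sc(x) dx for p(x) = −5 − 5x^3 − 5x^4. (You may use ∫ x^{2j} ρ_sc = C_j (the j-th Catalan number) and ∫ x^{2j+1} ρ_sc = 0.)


Write p(x) = Σ a_i x^i, split into monomials and integrate each against ρ_sc separately.
Using ∫ x^{2j} ρ_sc = C_j = (1/(j+1)) C(2j, j) (Catalan numbers) and ∫ x^{2j+1} ρ_sc = 0 (odd monomials vanish by symmetry):
  i = 0 (even): a_0 · C_{0} = -5 · 1 = -5
  i = 3 (odd): ∫ x^3 ρ_sc = 0 (vanishes)
  i = 4 (even): a_4 · C_{2} = -5 · 2 = -10

Summing the contributions: ∫_{−2}^{2} p(x) ρ_sc(x) dx = (-5) + (-10) = -15.


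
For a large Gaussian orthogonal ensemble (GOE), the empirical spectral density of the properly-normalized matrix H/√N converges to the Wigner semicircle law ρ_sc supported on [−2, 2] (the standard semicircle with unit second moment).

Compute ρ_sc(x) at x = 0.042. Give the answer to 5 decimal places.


ρ_sc(x) = (1/(2π)) √(4 − x²). With x = 0.042:
  4 − x² = 4 − (0.042)² = 4 − 0.001764 = 3.998236.
  √(4 − x²) = 1.999559.
  1/(2π) = 0.159155.
  ρ_sc(0.042) = 0.159155 · 1.999559 = 0.318240.

Rounded to 5 decimal places: ρ_sc(0.042) ≈ 0.31824.


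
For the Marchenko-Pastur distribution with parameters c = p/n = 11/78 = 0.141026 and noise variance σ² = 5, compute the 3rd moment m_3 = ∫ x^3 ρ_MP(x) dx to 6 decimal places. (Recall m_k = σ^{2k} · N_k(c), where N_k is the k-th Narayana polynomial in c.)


E[X³] = σ⁶ (1 + 3c + c²) (third MP moment). With σ² = 5 (so σ⁶ = 125) and c = 11/78 = 0.141026: E[X³] = 125 · (1 + 3·0.141026 + (0.141026)²) = 125 · 1.442965.

So E[X^3] = 180.370644.


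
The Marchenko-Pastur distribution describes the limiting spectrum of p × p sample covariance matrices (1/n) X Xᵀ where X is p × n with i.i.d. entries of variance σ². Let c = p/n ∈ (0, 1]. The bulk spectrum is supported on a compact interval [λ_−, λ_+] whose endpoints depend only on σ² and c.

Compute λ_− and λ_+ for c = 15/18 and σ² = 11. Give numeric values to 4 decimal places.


c = 15/18 = 0.833333; √c = 0.912871.
λ_− = σ² (1 − √c)² = 11 · (1 − 0.912871)² = 11 · (0.087129)² = 0.083506.
λ_+ = σ² (1 + √c)² = 11 · (1 + 0.912871)² = 11 · (1.912871)² = 40.249827.

Rounded to 4 decimal places: λ_− ≈ 0.0835, λ_+ ≈ 40.2498.


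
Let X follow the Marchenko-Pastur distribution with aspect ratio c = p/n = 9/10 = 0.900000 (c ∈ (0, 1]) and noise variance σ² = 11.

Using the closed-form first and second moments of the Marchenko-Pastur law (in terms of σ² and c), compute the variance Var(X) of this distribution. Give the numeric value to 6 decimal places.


Recall the MP moments m_1 = E[X] = σ² and m_2 = E[X²] = σ⁴ (1 + c).
m_1 = E[X] = σ² = 11, so m_1² = 121.
m_2 = E[X²] = σ⁴ (1 + c) = 121 · (1 + 0.900000) = 121 · 1.900000 = 229.900000.
(Note m_2 − m_1² simplifies to c · σ⁴ = 0.900000 · 121.)

Var(X) = m_2 − m_1² = 229.900000 − 121 = 108.900000.


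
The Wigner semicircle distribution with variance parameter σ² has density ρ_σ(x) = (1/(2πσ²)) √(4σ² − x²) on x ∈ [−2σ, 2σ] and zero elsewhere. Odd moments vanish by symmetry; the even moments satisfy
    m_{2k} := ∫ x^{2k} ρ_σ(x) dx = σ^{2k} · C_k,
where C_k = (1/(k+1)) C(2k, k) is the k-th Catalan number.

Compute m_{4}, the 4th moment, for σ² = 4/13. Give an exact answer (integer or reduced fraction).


By the scaled semicircle moment identity, m_{2k} = σ^{2k} · C_k with k = 2.
C_2 = (1/(k+1)) · C(2k, k) = (1/3) · C(4, 2) = (1/3) · 6 = 2.
σ^{2k} = (σ²)^k = (4/13)^2 = 16/169.

Therefore m_{4} = σ^{4} · C_2 = (16/169) · 2 = 32/169.


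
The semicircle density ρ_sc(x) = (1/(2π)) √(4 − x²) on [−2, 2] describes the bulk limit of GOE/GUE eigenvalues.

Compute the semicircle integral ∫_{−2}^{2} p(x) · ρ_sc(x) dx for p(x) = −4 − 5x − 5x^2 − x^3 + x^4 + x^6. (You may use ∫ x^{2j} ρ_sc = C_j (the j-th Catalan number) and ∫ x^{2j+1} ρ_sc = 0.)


Write p(x) = Σ a_i x^i, split into monomials and integrate each against ρ_sc separately.
Using ∫ x^{2j} ρ_sc = C_j = (1/(j+1)) C(2j, j) (Catalan numbers) and ∫ x^{2j+1} ρ_sc = 0 (odd monomials vanish by symmetry):
  i = 0 (even): a_0 · C_{0} = -4 · 1 = -4
  i = 1 (odd): ∫ x^1 ρ_sc = 0 (vanishes)
  i = 2 (even): a_2 · C_{1} = -5 · 1 = -5
  i = 3 (odd): ∫ x^3 ρ_sc = 0 (vanishes)
  i = 4 (even): a_4 · C_{2} = 1 · 2 = 2
  i = 6 (even): a_6 · C_{3} = 1 · 5 = 5

Summing the contributions: ∫_{−2}^{2} p(x) ρ_sc(x) dx = (-4) + (-5) + 2 + 5 = -2.


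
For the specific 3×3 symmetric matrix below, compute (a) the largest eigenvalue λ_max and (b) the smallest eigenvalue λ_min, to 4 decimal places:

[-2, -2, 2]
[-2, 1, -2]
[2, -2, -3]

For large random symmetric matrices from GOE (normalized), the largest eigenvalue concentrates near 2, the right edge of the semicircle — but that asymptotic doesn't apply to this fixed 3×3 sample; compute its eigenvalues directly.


Since M is real symmetric, all three eigenvalues are real; they are the roots of det(λI − M) = λ³ − (tr M) λ² + s λ − det M, where s is the sum of the principal 2×2 minors.
tr M = -2 + 1 + (-3) = -4.
s = ((-2)·1 − (-2)²) + ((-2)·(-3) − 2²) + (1·(-3) − (-2)²) = -6 + 2 + (-7) = -11.
det M (expand along row 1) = (-2)·(-7) − (-2)·10 + 2·2 = 38.
Characteristic polynomial: λ³ + 4λ² − 11λ − 38 = 0.
Substitute λ = y + (tr M)/3 = y − 1.333333 to remove the quadratic term: y³ + p·y + q = 0 with p = s − (tr M)²/3 = -16.333333 and q = −2(tr M)³/27 + (tr M)·s/3 − det M = -18.592593.
Three real roots ⇒ use the trigonometric (Viète) form: r = 2√(−p/3) = 4.666667, φ = arccos(3q/(p·r)) = arccos(0.731778) = 0.749869 rad.
y_k = r·cos(φ/3 − 2πk/3) for k = 0, 1, 2 gives y = 4.521642, -1.261121, -3.260521.
λ_k = y_k − 1.333333 gives λ = 3.1883, -2.5945, -4.5939 (check: the sum is -4.0000 = tr M).

Hence λ_max = 3.1883 and λ_min = -4.5939.


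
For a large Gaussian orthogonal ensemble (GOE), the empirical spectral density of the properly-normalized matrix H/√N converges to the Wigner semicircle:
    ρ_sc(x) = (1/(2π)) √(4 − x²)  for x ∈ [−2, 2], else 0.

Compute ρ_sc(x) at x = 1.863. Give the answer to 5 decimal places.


ρ_sc(x) = (1/(2π)) √(4 − x²). With x = 1.863:
  4 − x² = 4 − (1.863)² = 4 − 3.470769 = 0.529231.
  √(4 − x²) = 0.727483.
  1/(2π) = 0.159155.
  ρ_sc(1.863) = 0.159155 · 0.727483 = 0.115782.

Rounded to 5 decimal places: ρ_sc(1.863) ≈ 0.11578.


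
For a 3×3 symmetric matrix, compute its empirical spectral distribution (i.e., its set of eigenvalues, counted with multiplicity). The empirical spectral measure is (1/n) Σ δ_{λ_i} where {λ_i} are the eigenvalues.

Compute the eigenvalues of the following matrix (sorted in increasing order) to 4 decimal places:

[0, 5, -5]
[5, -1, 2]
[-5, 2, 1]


Since M is real symmetric, all three eigenvalues are real; they are the roots of det(λI − M) = λ³ − (tr M) λ² + s λ − det M, where s is the sum of the principal 2×2 minors.
tr M = 0 + (-1) + 1 = 0.
s = (0·(-1) − 5²) + (0·1 − (-5)²) + ((-1)·1 − 2²) = -25 + (-25) + (-5) = -55.
det M (expand along row 1) = 0·(-5) − 5·15 + (-5)·5 = -100.
Characteristic polynomial: λ³ − 55λ + 100 = 0.
Substitute λ = y + (tr M)/3 = y + 0.000000 to remove the quadratic term: y³ + p·y + q = 0 with p = s − (tr M)²/3 = -55.000000 and q = −2(tr M)³/27 + (tr M)·s/3 − det M = 100.000000.
Three real roots ⇒ use the trigonometric (Viète) form: r = 2√(−p/3) = 8.563488, φ = arccos(3q/(p·r)) = arccos(-0.636954) = 2.261336 rad.
y_k = r·cos(φ/3 − 2πk/3) for k = 0, 1, 2 gives y = 6.243707, 1.953784, -8.197491.
λ_k = y_k + 0.000000 gives λ = 6.2437, 1.9538, -8.1975 (check: the sum is 0.0000 = tr M).

Eigenvalues sorted in increasing order: [-8.1975, 1.9538, 6.2437].


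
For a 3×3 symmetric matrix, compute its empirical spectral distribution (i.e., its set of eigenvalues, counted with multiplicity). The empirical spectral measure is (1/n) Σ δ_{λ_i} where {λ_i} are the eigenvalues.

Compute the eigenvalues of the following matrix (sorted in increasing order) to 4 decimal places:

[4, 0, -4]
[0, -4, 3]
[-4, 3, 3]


Since M is real symmetric, all three eigenvalues are real; they are the roots of det(λI − M) = λ³ − (tr M) λ² + s λ − det M, where s is the sum of the principal 2×2 minors.
tr M = 4 + (-4) + 3 = 3.
s = (4·(-4) − 0²) + (4·3 − (-4)²) + ((-4)·3 − 3²) = -16 + (-4) + (-21) = -41.
det M (expand along row 1) = 4·(-21) − 0·12 + (-4)·(-16) = -20.
Characteristic polynomial: λ³ − 3λ² − 41λ + 20 = 0.
Substitute λ = y + (tr M)/3 = y + 1.000000 to remove the quadratic term: y³ + p·y + q = 0 with p = s − (tr M)²/3 = -44.000000 and q = −2(tr M)³/27 + (tr M)·s/3 − det M = -23.000000.
Three real roots ⇒ use the trigonometric (Viète) form: r = 2√(−p/3) = 7.659417, φ = arccos(3q/(p·r)) = arccos(0.204739) = 1.364599 rad.
y_k = r·cos(φ/3 − 2πk/3) for k = 0, 1, 2 gives y = 6.880605, -0.526035, -6.354570.
λ_k = y_k + 1.000000 gives λ = 7.8806, 0.4740, -5.3546 (check: the sum is 3.0000 = tr M).

Eigenvalues sorted in increasing order: [-5.3546, 0.4740, 7.8806].


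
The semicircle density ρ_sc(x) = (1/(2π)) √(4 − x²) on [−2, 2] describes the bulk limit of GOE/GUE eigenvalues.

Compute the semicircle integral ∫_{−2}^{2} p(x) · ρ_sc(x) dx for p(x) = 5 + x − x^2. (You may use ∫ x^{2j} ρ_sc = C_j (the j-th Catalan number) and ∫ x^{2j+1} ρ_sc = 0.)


Write p(x) = Σ a_i x^i, split into monomials and integrate each against ρ_sc separately.
Using ∫ x^{2j} ρ_sc = C_j = (1/(j+1)) C(2j, j) (Catalan numbers) and ∫ x^{2j+1} ρ_sc = 0 (odd monomials vanish by symmetry):
  i = 0 (even): a_0 · C_{0} = 5 · 1 = 5
  i = 1 (odd): ∫ x^1 ρ_sc = 0 (vanishes)
  i = 2 (even): a_2 · C_{1} = -1 · 1 = -1

Summing the contributions: ∫_{−2}^{2} p(x) ρ_sc(x) dx = 5 + (-1) = 4.


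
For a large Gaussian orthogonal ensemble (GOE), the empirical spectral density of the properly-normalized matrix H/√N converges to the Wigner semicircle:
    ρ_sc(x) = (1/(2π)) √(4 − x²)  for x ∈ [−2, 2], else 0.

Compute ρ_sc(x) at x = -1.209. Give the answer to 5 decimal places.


ρ_sc(x) = (1/(2π)) √(4 − x²). With x = -1.209:
  4 − x² = 4 − (-1.209)² = 4 − 1.461681 = 2.538319.
  √(4 − x²) = 1.593210.
  1/(2π) = 0.159155.
  ρ_sc(-1.209) = 0.159155 · 1.593210 = 0.253567.

Rounded to 5 decimal places: ρ_sc(-1.209) ≈ 0.25357.


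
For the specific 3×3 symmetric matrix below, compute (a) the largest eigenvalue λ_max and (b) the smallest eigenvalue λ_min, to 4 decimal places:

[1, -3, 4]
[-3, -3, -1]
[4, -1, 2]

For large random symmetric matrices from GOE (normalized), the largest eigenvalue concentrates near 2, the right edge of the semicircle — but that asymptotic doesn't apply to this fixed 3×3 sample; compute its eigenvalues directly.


Since M is real symmetric, all three eigenvalues are real; they are the roots of det(λI − M) = λ³ − (tr M) λ² + s λ − det M, where s is the sum of the principal 2×2 minors.
tr M = 1 + (-3) + 2 = 0.
s = (1·(-3) − (-3)²) + (1·2 − 4²) + ((-3)·2 − (-1)²) = -12 + (-14) + (-7) = -33.
det M (expand along row 1) = 1·(-7) − (-3)·(-2) + 4·15 = 47.
Characteristic polynomial: λ³ − 33λ − 47 = 0.
Substitute λ = y + (tr M)/3 = y + 0.000000 to remove the quadratic term: y³ + p·y + q = 0 with p = s − (tr M)²/3 = -33.000000 and q = −2(tr M)³/27 + (tr M)·s/3 − det M = -47.000000.
Three real roots ⇒ use the trigonometric (Viète) form: r = 2√(−p/3) = 6.633250, φ = arccos(3q/(p·r)) = arccos(0.644138) = 0.870901 rad.
y_k = r·cos(φ/3 − 2πk/3) for k = 0, 1, 2 gives y = 6.355701, -1.533527, -4.822174.
λ_k = y_k + 0.000000 gives λ = 6.3557, -1.5335, -4.8222 (check: the sum is 0.0000 = tr M).

Hence λ_max = 6.3557 and λ_min = -4.8222.


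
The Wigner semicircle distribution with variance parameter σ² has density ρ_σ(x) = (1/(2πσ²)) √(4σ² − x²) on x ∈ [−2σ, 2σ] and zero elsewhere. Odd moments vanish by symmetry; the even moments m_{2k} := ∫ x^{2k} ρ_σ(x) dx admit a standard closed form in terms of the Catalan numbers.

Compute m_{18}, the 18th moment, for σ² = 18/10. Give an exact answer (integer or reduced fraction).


By the scaled semicircle moment identity, m_{2k} = σ^{2k} · C_k with k = 9.
C_9 = (1/(k+1)) · C(2k, k) = (1/10) · C(18, 9) = (1/10) · 48620 = 4862.
σ^{2k} = (σ²)^k = (18/10)^9 = 387420489/1953125.

Therefore m_{18} = σ^{18} · C_9 = (387420489/1953125) · 4862 = 1883638417518/1953125.


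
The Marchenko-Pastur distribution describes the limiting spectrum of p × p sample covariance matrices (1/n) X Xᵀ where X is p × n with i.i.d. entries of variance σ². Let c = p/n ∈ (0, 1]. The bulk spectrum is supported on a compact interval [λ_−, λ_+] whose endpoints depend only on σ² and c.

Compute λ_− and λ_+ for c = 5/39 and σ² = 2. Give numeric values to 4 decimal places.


c = 5/39 = 0.128205; √c = 0.358057.
λ_− = σ² (1 − √c)² = 2 · (1 − 0.358057)² = 2 · (0.641943)² = 0.824181.
λ_+ = σ² (1 + √c)² = 2 · (1 + 0.358057)² = 2 · (1.358057)² = 3.688640.

Rounded to 4 decimal places: λ_− ≈ 0.8242, λ_+ ≈ 3.6886.


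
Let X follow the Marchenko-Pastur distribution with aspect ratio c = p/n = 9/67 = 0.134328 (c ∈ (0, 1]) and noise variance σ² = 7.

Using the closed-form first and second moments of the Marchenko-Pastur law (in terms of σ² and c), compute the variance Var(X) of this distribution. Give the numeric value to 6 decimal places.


Recall the MP moments m_1 = E[X] = σ² and m_2 = E[X²] = σ⁴ (1 + c).
m_1 = E[X] = σ² = 7, so m_1² = 49.
m_2 = E[X²] = σ⁴ (1 + c) = 49 · (1 + 0.134328) = 49 · 1.134328 = 55.582090.
(Note m_2 − m_1² simplifies to c · σ⁴ = 0.134328 · 49.)

Var(X) = m_2 − m_1² = 55.582090 − 49 = 6.582090.


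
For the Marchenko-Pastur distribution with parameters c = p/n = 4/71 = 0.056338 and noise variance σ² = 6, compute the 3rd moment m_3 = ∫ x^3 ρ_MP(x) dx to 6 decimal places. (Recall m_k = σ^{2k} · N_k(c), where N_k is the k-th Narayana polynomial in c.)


E[X³] = σ⁶ (1 + 3c + c²) (third MP moment). With σ² = 6 (so σ⁶ = 216) and c = 4/71 = 0.056338: E[X³] = 216 · (1 + 3·0.056338 + (0.056338)²) = 216 · 1.172188.

So E[X^3] = 253.192621.


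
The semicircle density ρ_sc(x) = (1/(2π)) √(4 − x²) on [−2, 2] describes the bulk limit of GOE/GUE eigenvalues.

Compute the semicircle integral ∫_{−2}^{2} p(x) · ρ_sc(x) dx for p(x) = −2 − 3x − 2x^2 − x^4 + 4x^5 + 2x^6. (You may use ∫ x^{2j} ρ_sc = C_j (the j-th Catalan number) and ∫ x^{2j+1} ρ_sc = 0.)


Write p(x) = Σ a_i x^i, split into monomials and integrate each against ρ_sc separately.
Using ∫ x^{2j} ρ_sc = C_j = (1/(j+1)) C(2j, j) (Catalan numbers) and ∫ x^{2j+1} ρ_sc = 0 (odd monomials vanish by symmetry):
  i = 0 (even): a_0 · C_{0} = -2 · 1 = -2
  i = 1 (odd): ∫ x^1 ρ_sc = 0 (vanishes)
  i = 2 (even): a_2 · C_{1} = -2 · 1 = -2
  i = 4 (even): a_4 · C_{2} = -1 · 2 = -2
  i = 5 (odd): ∫ x^5 ρ_sc = 0 (vanishes)
  i = 6 (even): a_6 · C_{3} = 2 · 5 = 10

Summing the contributions: ∫_{−2}^{2} p(x) ρ_sc(x) dx = (-2) + (-2) + (-2) + 10 = 4.


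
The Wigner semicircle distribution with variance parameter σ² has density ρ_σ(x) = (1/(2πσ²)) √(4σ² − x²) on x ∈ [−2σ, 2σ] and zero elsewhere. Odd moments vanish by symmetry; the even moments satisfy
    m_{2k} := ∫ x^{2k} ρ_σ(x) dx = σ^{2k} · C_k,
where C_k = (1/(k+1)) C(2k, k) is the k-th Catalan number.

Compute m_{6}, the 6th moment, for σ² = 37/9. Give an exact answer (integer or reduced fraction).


By the scaled semicircle moment identity, m_{2k} = σ^{2k} · C_k with k = 3.
C_3 = (1/(k+1)) · C(2k, k) = (1/4) · C(6, 3) = (1/4) · 20 = 5.
σ^{2k} = (σ²)^k = (37/9)^3 = 50653/729.

Therefore m_{6} = σ^{6} · C_3 = (50653/729) · 5 = 253265/729.


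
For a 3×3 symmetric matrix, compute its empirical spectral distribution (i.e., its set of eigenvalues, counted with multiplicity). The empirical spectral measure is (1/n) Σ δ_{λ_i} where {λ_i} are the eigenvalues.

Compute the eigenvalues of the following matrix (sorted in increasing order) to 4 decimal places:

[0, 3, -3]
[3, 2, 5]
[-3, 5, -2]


Since M is real symmetric, all three eigenvalues are real; they are the roots of det(λI − M) = λ³ − (tr M) λ² + s λ − det M, where s is the sum of the principal 2×2 minors.
tr M = 0 + 2 + (-2) = 0.
s = (0·2 − 3²) + (0·(-2) − (-3)²) + (2·(-2) − 5²) = -9 + (-9) + (-29) = -47.
det M (expand along row 1) = 0·(-29) − 3·9 + (-3)·21 = -90.
Characteristic polynomial: λ³ − 47λ + 90 = 0.
Substitute λ = y + (tr M)/3 = y + 0.000000 to remove the quadratic term: y³ + p·y + q = 0 with p = s − (tr M)²/3 = -47.000000 and q = −2(tr M)³/27 + (tr M)·s/3 − det M = 90.000000.
Three real roots ⇒ use the trigonometric (Viète) form: r = 2√(−p/3) = 7.916228, φ = arccos(3q/(p·r)) = arccos(-0.725684) = 2.382824 rad.
y_k = r·cos(φ/3 − 2πk/3) for k = 0, 1, 2 gives y = 5.547710, 2.116664, -7.664375.
λ_k = y_k + 0.000000 gives λ = 5.5477, 2.1167, -7.6644 (check: the sum is 0.0000 = tr M).

Eigenvalues sorted in increasing order: [-7.6644, 2.1167, 5.5477].


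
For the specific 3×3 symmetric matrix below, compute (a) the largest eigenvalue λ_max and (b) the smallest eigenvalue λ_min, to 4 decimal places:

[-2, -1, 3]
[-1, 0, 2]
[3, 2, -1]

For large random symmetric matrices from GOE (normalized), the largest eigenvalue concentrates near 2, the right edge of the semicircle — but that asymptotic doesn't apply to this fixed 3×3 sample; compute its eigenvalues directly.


Since M is real symmetric, all three eigenvalues are real; they are the roots of det(λI − M) = λ³ − (tr M) λ² + s λ − det M, where s is the sum of the principal 2×2 minors.
tr M = -2 + 0 + (-1) = -3.
s = ((-2)·0 − (-1)²) + ((-2)·(-1) − 3²) + (0·(-1) − 2²) = -1 + (-7) + (-4) = -12.
det M (expand along row 1) = (-2)·(-4) − (-1)·(-5) + 3·(-2) = -3.
Characteristic polynomial: λ³ + 3λ² − 12λ + 3 = 0.
Substitute λ = y + (tr M)/3 = y − 1.000000 to remove the quadratic term: y³ + p·y + q = 0 with p = s − (tr M)²/3 = -15.000000 and q = −2(tr M)³/27 + (tr M)·s/3 − det M = 17.000000.
Three real roots ⇒ use the trigonometric (Viète) form: r = 2√(−p/3) = 4.472136, φ = arccos(3q/(p·r)) = arccos(-0.760263) = 2.434514 rad.
y_k = r·cos(φ/3 − 2πk/3) for k = 0, 1, 2 gives y = 3.078653, 1.269841, -4.348494.
λ_k = y_k − 1.000000 gives λ = 2.0787, 0.2698, -5.3485 (check: the sum is -3.0000 = tr M).

Hence λ_max = 2.0787 and λ_min = -5.3485.


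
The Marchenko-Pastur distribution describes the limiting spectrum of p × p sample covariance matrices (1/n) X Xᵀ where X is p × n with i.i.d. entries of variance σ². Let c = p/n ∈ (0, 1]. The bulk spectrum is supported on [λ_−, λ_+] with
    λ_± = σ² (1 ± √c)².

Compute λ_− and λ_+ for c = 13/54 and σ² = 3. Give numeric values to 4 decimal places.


c = 13/54 = 0.240741; √c = 0.490653.
λ_− = σ² (1 − √c)² = 3 · (1 − 0.490653)² = 3 · (0.509347)² = 0.778302.
λ_+ = σ² (1 + √c)² = 3 · (1 + 0.490653)² = 3 · (1.490653)² = 6.666143.

Rounded to 4 decimal places: λ_− ≈ 0.7783, λ_+ ≈ 6.6661.


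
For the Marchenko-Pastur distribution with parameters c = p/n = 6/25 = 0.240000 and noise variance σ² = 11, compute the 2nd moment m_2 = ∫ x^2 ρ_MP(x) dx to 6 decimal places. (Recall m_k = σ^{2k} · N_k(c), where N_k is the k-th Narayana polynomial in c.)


E[X²] = σ⁴ (1 + c) (second MP moment). With σ² = 11 (so σ⁴ = 121) and c = 6/25 = 0.240000: E[X²] = 121 · (1 + 0.240000) = 121 · 1.240000.

So E[X^2] = 150.040000.


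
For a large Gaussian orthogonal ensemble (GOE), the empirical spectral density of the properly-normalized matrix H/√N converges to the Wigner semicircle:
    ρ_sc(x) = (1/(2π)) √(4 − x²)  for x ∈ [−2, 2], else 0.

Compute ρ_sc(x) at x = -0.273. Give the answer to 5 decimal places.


ρ_sc(x) = (1/(2π)) √(4 − x²). With x = -0.273:
  4 − x² = 4 − (-0.273)² = 4 − 0.074529 = 3.925471.
  √(4 − x²) = 1.981280.
  1/(2π) = 0.159155.
  ρ_sc(-0.273) = 0.159155 · 1.981280 = 0.315331.

Rounded to 5 decimal places: ρ_sc(-0.273) ≈ 0.31533.


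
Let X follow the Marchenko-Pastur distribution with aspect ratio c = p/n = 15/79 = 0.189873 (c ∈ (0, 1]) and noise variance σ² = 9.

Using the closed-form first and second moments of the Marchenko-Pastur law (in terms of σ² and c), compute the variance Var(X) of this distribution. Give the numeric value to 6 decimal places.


Recall the MP moments m_1 = E[X] = σ² and m_2 = E[X²] = σ⁴ (1 + c).
m_1 = E[X] = σ² = 9, so m_1² = 81.
m_2 = E[X²] = σ⁴ (1 + c) = 81 · (1 + 0.189873) = 81 · 1.189873 = 96.379747.
(Note m_2 − m_1² simplifies to c · σ⁴ = 0.189873 · 81.)

Var(X) = m_2 − m_1² = 96.379747 − 81 = 15.379747.
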